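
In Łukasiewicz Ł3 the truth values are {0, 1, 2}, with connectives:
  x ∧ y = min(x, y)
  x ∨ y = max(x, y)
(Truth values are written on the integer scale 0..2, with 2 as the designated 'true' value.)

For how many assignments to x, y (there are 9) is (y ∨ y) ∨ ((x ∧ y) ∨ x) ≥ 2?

x = 0, y = 0 ↦ 0  <
x = 0, y = 1 ↦ 1  <
x = 0, y = 2 ↦ 2  ≥
x = 1, y = 0 ↦ 1  <
x = 1, y = 1 ↦ 1  <
x = 1, y = 2 ↦ 2  ≥
x = 2, y = 0 ↦ 2  ≥
x = 2, y = 1 ↦ 2  ≥
x = 2, y = 2 ↦ 2  ≥
So 5 of the 9 assignments meet the threshold.

5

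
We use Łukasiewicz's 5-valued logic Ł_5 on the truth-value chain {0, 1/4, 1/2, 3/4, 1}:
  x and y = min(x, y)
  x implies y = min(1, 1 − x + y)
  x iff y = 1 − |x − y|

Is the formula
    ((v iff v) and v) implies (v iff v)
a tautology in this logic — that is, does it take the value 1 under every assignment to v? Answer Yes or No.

Yes

v = 0 ↦ 1
v = 1/4 ↦ 1
v = 1/2 ↦ 1
v = 3/4 ↦ 1
v = 1 ↦ 1
Every assignment gives a value ≥ 1.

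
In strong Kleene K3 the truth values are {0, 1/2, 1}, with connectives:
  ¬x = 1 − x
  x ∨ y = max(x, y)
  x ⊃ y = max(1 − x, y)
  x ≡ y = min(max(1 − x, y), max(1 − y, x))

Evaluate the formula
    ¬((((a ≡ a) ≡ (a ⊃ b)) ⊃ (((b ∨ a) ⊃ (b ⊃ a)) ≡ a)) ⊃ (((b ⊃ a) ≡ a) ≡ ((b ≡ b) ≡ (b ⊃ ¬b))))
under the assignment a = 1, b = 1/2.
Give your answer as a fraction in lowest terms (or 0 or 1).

a ≡ a = 1 ≡ 1 = 1
a ⊃ b = 1 ⊃ 1/2 = 1/2
(a ≡ a) ≡ (a ⊃ b) = 1 ≡ 1/2 = 1/2
b ∨ a = 1/2 ∨ 1 = 1
b ⊃ a = 1/2 ⊃ 1 = 1
(b ∨ a) ⊃ (b ⊃ a) = 1 ⊃ 1 = 1
((b ∨ a) ⊃ (b ⊃ a)) ≡ a = 1 ≡ 1 = 1
((a ≡ a) ≡ (a ⊃ b)) ⊃ (((b ∨ a) ⊃ (b ⊃ a)) ≡ a) = 1/2 ⊃ 1 = 1
b ⊃ a = 1/2 ⊃ 1 = 1
(b ⊃ a) ≡ a = 1 ≡ 1 = 1
b ≡ b = 1/2 ≡ 1/2 = 1/2
¬b = ¬1/2 = 1/2
b ⊃ ¬b = 1/2 ⊃ 1/2 = 1/2
(b ≡ b) ≡ (b ⊃ ¬b) = 1/2 ≡ 1/2 = 1/2
((b ⊃ a) ≡ a) ≡ ((b ≡ b) ≡ (b ⊃ ¬b)) = 1 ≡ 1/2 = 1/2
(((a ≡ a) ≡ (a ⊃ b)) ⊃ (((b ∨ a) ⊃ (b ⊃ a)) ≡ a)) ⊃ (((b ⊃ a) ≡ a) ≡ ((b ≡ b) ≡ (b ⊃ ¬b))) = 1 ⊃ 1/2 = 1/2
¬((((a ≡ a) ≡ (a ⊃ b)) ⊃ (((b ∨ a) ⊃ (b ⊃ a)) ≡ a)) ⊃ (((b ⊃ a) ≡ a) ≡ ((b ≡ b) ≡ (b ⊃ ¬b)))) = ¬1/2 = 1/2

1/2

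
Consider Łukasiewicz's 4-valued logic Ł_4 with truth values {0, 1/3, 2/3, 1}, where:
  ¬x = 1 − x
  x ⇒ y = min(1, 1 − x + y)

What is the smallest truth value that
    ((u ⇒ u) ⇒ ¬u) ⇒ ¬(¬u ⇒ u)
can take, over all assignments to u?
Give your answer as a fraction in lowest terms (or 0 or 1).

Take u = 1/3:
u ⇒ u = 1/3 ⇒ 1/3 = 1
¬u = ¬1/3 = 2/3
(u ⇒ u) ⇒ ¬u = 1 ⇒ 2/3 = 2/3
¬u = ¬1/3 = 2/3
¬u ⇒ u = 2/3 ⇒ 1/3 = 2/3
¬(¬u ⇒ u) = ¬2/3 = 1/3
((u ⇒ u) ⇒ ¬u) ⇒ ¬(¬u ⇒ u) = 2/3 ⇒ 1/3 = 2/3
No assignment yields a value below 2/3, so this is the minimum.

2/3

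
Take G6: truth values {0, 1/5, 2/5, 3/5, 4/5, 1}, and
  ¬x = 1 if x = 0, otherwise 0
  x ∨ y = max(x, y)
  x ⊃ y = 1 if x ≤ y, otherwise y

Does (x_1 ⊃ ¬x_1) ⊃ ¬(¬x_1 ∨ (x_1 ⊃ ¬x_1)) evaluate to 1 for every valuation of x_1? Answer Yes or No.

No

Counterexample: take x_1 = 0.
¬x_1 = ¬0 = 1
x_1 ⊃ ¬x_1 = 0 ⊃ 1 = 1
¬x_1 = ¬0 = 1
¬x_1 ∨ (x_1 ⊃ ¬x_1) = 1 ∨ 1 = 1
¬(¬x_1 ∨ (x_1 ⊃ ¬x_1)) = ¬1 = 0
(x_1 ⊃ ¬x_1) ⊃ ¬(¬x_1 ∨ (x_1 ⊃ ¬x_1)) = 1 ⊃ 0 = 0
This gives 0 ≠ 1.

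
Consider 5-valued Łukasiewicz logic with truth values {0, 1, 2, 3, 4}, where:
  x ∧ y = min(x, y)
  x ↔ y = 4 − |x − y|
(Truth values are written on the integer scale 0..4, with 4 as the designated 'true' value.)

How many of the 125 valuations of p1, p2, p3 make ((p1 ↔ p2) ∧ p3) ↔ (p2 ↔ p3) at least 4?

value 4: 29 assignments (counts)
value 3: 40 assignments
value 2: 33 assignments
value 1: 16 assignments
value 0: 7 assignments
So 29 of the 125 assignments meet the threshold.

29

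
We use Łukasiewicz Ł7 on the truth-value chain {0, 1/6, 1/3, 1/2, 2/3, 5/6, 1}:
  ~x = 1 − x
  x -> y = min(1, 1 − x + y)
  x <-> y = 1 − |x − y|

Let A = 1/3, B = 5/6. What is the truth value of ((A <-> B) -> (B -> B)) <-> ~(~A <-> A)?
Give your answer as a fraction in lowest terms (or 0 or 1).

A <-> B = 1/3 <-> 5/6 = 1/2
B -> B = 5/6 -> 5/6 = 1
(A <-> B) -> (B -> B) = 1/2 -> 1 = 1
~A = ~1/3 = 2/3
~A <-> A = 2/3 <-> 1/3 = 2/3
~(~A <-> A) = ~2/3 = 1/3
((A <-> B) -> (B -> B)) <-> ~(~A <-> A) = 1 <-> 1/3 = 1/3

1/3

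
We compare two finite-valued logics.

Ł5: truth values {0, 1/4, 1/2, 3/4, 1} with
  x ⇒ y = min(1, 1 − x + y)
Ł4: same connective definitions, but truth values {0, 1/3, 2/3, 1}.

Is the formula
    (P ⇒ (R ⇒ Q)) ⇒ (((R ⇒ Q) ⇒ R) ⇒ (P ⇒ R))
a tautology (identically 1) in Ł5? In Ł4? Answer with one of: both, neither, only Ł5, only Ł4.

both

In Ł5: every assignment gives 1 — tautology.
In Ł4: every assignment gives 1 — tautology.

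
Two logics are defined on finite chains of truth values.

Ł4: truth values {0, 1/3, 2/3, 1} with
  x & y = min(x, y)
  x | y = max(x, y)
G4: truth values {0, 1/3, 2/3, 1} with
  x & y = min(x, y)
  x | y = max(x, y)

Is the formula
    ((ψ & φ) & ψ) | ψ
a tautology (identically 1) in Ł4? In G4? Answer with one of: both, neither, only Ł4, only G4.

neither

In Ł4: at φ = 0, ψ = 0 the value is 0 — not a tautology.
In G4: at φ = 0, ψ = 0 the value is 0 — not a tautology.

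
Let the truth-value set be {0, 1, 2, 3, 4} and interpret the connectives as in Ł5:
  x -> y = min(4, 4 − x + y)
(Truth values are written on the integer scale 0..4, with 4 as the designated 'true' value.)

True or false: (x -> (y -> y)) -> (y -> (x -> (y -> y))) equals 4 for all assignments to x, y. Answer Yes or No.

At x = 2, y = 0, for instance:
y -> y = 0 -> 0 = 4
x -> (y -> y) = 2 -> 4 = 4
y -> (x -> (y -> y)) = 0 -> 4 = 4
(x -> (y -> y)) -> (y -> (x -> (y -> y))) = 4 -> 4 = 4
and checking the remaining 24 assignments likewise gives ≥ 4 in every case.

Yes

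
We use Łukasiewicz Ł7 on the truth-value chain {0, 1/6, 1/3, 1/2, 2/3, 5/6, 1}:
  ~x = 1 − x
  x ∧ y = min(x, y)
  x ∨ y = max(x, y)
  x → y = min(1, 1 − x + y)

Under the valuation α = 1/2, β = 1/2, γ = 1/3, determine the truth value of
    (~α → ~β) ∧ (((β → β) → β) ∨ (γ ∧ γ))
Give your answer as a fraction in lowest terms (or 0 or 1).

~α = ~1/2 = 1/2
~β = ~1/2 = 1/2
~α → ~β = 1/2 → 1/2 = 1
β → β = 1/2 → 1/2 = 1
(β → β) → β = 1 → 1/2 = 1/2
γ ∧ γ = 1/3 ∧ 1/3 = 1/3
((β → β) → β) ∨ (γ ∧ γ) = 1/2 ∨ 1/3 = 1/2
(~α → ~β) ∧ (((β → β) → β) ∨ (γ ∧ γ)) = 1 ∧ 1/2 = 1/2

1/2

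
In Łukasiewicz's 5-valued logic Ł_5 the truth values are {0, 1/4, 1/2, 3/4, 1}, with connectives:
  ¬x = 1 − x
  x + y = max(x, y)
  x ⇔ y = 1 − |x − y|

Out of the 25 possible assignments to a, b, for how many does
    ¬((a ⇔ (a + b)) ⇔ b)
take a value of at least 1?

6

value 1: 6 assignments (counts)
value 3/4: 5 assignments
value 1/2: 6 assignments
value 1/4: 5 assignments
value 0: 3 assignments
So 6 of the 25 assignments meet the threshold.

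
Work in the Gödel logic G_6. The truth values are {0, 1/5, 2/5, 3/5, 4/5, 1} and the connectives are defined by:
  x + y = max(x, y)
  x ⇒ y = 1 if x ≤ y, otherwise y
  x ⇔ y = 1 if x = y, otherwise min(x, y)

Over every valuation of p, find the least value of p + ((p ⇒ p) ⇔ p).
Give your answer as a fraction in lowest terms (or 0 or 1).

0

Take p = 0:
p ⇒ p = 0 ⇒ 0 = 1
(p ⇒ p) ⇔ p = 1 ⇔ 0 = 0
p + ((p ⇒ p) ⇔ p) = 0 + 0 = 0
No assignment yields a value below 0, so this is the minimum.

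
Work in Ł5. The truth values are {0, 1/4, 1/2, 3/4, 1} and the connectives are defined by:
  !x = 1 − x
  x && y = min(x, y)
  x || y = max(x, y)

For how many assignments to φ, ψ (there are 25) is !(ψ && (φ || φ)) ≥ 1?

9

value 1: 9 assignments (counts)
value 3/4: 7 assignments
value 1/2: 5 assignments
value 1/4: 3 assignments
value 0: 1 assignment
So 9 of the 25 assignments meet the threshold.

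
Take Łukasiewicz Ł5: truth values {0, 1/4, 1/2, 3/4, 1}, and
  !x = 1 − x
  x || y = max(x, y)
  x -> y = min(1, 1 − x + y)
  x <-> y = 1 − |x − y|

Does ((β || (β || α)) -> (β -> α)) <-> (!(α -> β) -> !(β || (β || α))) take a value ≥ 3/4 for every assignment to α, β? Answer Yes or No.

No

Counterexample: take α = 0, β = 3/4.
β || α = 3/4 || 0 = 3/4
β || (β || α) = 3/4 || 3/4 = 3/4
β -> α = 3/4 -> 0 = 1/4
(β || (β || α)) -> (β -> α) = 3/4 -> 1/4 = 1/2
α -> β = 0 -> 3/4 = 1
!(α -> β) = !1 = 0
β || α = 3/4 || 0 = 3/4
β || (β || α) = 3/4 || 3/4 = 3/4
!(β || (β || α)) = !3/4 = 1/4
!(α -> β) -> !(β || (β || α)) = 0 -> 1/4 = 1
((β || (β || α)) -> (β -> α)) <-> (!(α -> β) -> !(β || (β || α))) = 1/2 <-> 1 = 1/2
This gives 1/2, which is below 3/4.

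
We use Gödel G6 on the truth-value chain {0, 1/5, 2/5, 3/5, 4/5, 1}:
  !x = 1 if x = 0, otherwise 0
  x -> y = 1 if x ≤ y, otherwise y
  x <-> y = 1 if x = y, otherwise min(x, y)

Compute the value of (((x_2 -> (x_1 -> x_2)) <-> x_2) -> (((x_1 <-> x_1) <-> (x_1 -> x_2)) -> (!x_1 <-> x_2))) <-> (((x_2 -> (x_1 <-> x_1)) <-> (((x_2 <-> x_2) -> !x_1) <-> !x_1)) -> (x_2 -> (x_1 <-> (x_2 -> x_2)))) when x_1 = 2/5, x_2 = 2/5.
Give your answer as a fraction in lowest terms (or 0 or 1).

x_1 -> x_2 = 2/5 -> 2/5 = 1
x_2 -> (x_1 -> x_2) = 2/5 -> 1 = 1
(x_2 -> (x_1 -> x_2)) <-> x_2 = 1 <-> 2/5 = 2/5
x_1 <-> x_1 = 2/5 <-> 2/5 = 1
x_1 -> x_2 = 2/5 -> 2/5 = 1
(x_1 <-> x_1) <-> (x_1 -> x_2) = 1 <-> 1 = 1
!x_1 = !2/5 = 0
!x_1 <-> x_2 = 0 <-> 2/5 = 0
((x_1 <-> x_1) <-> (x_1 -> x_2)) -> (!x_1 <-> x_2) = 1 -> 0 = 0
((x_2 -> (x_1 -> x_2)) <-> x_2) -> (((x_1 <-> x_1) <-> (x_1 -> x_2)) -> (!x_1 <-> x_2)) = 2/5 -> 0 = 0
x_1 <-> x_1 = 2/5 <-> 2/5 = 1
x_2 -> (x_1 <-> x_1) = 2/5 -> 1 = 1
x_2 <-> x_2 = 2/5 <-> 2/5 = 1
!x_1 = !2/5 = 0
(x_2 <-> x_2) -> !x_1 = 1 -> 0 = 0
!x_1 = !2/5 = 0
((x_2 <-> x_2) -> !x_1) <-> !x_1 = 0 <-> 0 = 1
(x_2 -> (x_1 <-> x_1)) <-> (((x_2 <-> x_2) -> !x_1) <-> !x_1) = 1 <-> 1 = 1
x_2 -> x_2 = 2/5 -> 2/5 = 1
x_1 <-> (x_2 -> x_2) = 2/5 <-> 1 = 2/5
x_2 -> (x_1 <-> (x_2 -> x_2)) = 2/5 -> 2/5 = 1
((x_2 -> (x_1 <-> x_1)) <-> (((x_2 <-> x_2) -> !x_1) <-> !x_1)) -> (x_2 -> (x_1 <-> (x_2 -> x_2))) = 1 -> 1 = 1
(((x_2 -> (x_1 -> x_2)) <-> x_2) -> (((x_1 <-> x_1) <-> (x_1 -> x_2)) -> (!x_1 <-> x_2))) <-> (((x_2 -> (x_1 <-> x_1)) <-> (((x_2 <-> x_2) -> !x_1) <-> !x_1)) -> (x_2 -> (x_1 <-> (x_2 -> x_2)))) = 0 <-> 1 = 0

0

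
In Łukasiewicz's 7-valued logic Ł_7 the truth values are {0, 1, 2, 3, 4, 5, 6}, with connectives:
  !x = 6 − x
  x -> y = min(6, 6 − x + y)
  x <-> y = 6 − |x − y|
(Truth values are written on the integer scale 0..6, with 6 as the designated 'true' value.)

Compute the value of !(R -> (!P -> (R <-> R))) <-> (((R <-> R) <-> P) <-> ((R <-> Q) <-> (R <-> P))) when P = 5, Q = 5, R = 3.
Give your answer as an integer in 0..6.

1

!P = !5 = 1
R <-> R = 3 <-> 3 = 6
!P -> (R <-> R) = 1 -> 6 = 6
R -> (!P -> (R <-> R)) = 3 -> 6 = 6
!(R -> (!P -> (R <-> R))) = !6 = 0
R <-> R = 3 <-> 3 = 6
(R <-> R) <-> P = 6 <-> 5 = 5
R <-> Q = 3 <-> 5 = 4
R <-> P = 3 <-> 5 = 4
(R <-> Q) <-> (R <-> P) = 4 <-> 4 = 6
((R <-> R) <-> P) <-> ((R <-> Q) <-> (R <-> P)) = 5 <-> 6 = 5
!(R -> (!P -> (R <-> R))) <-> (((R <-> R) <-> P) <-> ((R <-> Q) <-> (R <-> P))) = 0 <-> 5 = 1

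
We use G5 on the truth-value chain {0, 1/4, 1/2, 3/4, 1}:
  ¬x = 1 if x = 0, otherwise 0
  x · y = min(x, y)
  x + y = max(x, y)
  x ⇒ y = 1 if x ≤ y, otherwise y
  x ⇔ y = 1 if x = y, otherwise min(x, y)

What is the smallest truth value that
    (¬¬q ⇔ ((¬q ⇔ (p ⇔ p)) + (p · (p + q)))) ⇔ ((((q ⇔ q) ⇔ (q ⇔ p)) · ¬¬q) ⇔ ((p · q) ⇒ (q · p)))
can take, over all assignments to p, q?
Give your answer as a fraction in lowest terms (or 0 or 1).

Take p = 1/4, q = 1/4:
¬q = ¬1/4 = 0
¬¬q = ¬0 = 1
¬q = ¬1/4 = 0
p ⇔ p = 1/4 ⇔ 1/4 = 1
¬q ⇔ (p ⇔ p) = 0 ⇔ 1 = 0
p + q = 1/4 + 1/4 = 1/4
p · (p + q) = 1/4 · 1/4 = 1/4
(¬q ⇔ (p ⇔ p)) + (p · (p + q)) = 0 + 1/4 = 1/4
¬¬q ⇔ ((¬q ⇔ (p ⇔ p)) + (p · (p + q))) = 1 ⇔ 1/4 = 1/4
q ⇔ q = 1/4 ⇔ 1/4 = 1
q ⇔ p = 1/4 ⇔ 1/4 = 1
(q ⇔ q) ⇔ (q ⇔ p) = 1 ⇔ 1 = 1
¬q = ¬1/4 = 0
¬¬q = ¬0 = 1
((q ⇔ q) ⇔ (q ⇔ p)) · ¬¬q = 1 · 1 = 1
p · q = 1/4 · 1/4 = 1/4
q · p = 1/4 · 1/4 = 1/4
(p · q) ⇒ (q · p) = 1/4 ⇒ 1/4 = 1
(((q ⇔ q) ⇔ (q ⇔ p)) · ¬¬q) ⇔ ((p · q) ⇒ (q · p)) = 1 ⇔ 1 = 1
(¬¬q ⇔ ((¬q ⇔ (p ⇔ p)) + (p · (p + q)))) ⇔ ((((q ⇔ q) ⇔ (q ⇔ p)) · ¬¬q) ⇔ ((p · q) ⇒ (q · p))) = 1/4 ⇔ 1 = 1/4
No assignment yields a value below 1/4, so this is the minimum.

1/4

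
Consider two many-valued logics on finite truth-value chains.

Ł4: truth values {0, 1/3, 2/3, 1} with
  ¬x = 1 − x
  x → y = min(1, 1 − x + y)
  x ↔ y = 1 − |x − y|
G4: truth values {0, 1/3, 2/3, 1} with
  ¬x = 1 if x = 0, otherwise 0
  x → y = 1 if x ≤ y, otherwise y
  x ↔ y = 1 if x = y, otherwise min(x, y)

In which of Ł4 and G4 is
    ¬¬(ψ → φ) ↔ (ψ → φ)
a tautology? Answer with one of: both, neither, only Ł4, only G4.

In Ł4: every assignment gives 1 — tautology.
In G4: at φ = 1/3, ψ = 2/3 the value is 1/3 — not a tautology.

only Ł4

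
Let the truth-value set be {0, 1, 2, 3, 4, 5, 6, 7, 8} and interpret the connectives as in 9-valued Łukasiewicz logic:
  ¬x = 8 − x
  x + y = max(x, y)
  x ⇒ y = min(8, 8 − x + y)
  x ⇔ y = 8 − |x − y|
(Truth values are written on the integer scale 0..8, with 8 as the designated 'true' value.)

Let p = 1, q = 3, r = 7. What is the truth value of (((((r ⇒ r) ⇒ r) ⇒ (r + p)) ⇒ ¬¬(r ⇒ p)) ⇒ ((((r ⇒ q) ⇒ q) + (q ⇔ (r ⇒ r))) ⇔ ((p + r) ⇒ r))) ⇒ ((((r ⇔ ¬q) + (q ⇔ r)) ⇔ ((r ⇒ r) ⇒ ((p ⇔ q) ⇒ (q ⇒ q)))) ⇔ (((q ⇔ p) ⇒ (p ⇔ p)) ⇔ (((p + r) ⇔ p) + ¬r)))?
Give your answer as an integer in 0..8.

r ⇒ r = 7 ⇒ 7 = 8
(r ⇒ r) ⇒ r = 8 ⇒ 7 = 7
r + p = 7 + 1 = 7
((r ⇒ r) ⇒ r) ⇒ (r + p) = 7 ⇒ 7 = 8
r ⇒ p = 7 ⇒ 1 = 2
¬(r ⇒ p) = ¬2 = 6
¬¬(r ⇒ p) = ¬6 = 2
(((r ⇒ r) ⇒ r) ⇒ (r + p)) ⇒ ¬¬(r ⇒ p) = 8 ⇒ 2 = 2
r ⇒ q = 7 ⇒ 3 = 4
(r ⇒ q) ⇒ q = 4 ⇒ 3 = 7
r ⇒ r = 7 ⇒ 7 = 8
q ⇔ (r ⇒ r) = 3 ⇔ 8 = 3
((r ⇒ q) ⇒ q) + (q ⇔ (r ⇒ r)) = 7 + 3 = 7
p + r = 1 + 7 = 7
(p + r) ⇒ r = 7 ⇒ 7 = 8
(((r ⇒ q) ⇒ q) + (q ⇔ (r ⇒ r))) ⇔ ((p + r) ⇒ r) = 7 ⇔ 8 = 7
((((r ⇒ r) ⇒ r) ⇒ (r + p)) ⇒ ¬¬(r ⇒ p)) ⇒ ((((r ⇒ q) ⇒ q) + (q ⇔ (r ⇒ r))) ⇔ ((p + r) ⇒ r)) = 2 ⇒ 7 = 8
¬q = ¬3 = 5
r ⇔ ¬q = 7 ⇔ 5 = 6
q ⇔ r = 3 ⇔ 7 = 4
(r ⇔ ¬q) + (q ⇔ r) = 6 + 4 = 6
r ⇒ r = 7 ⇒ 7 = 8
p ⇔ q = 1 ⇔ 3 = 6
q ⇒ q = 3 ⇒ 3 = 8
(p ⇔ q) ⇒ (q ⇒ q) = 6 ⇒ 8 = 8
(r ⇒ r) ⇒ ((p ⇔ q) ⇒ (q ⇒ q)) = 8 ⇒ 8 = 8
((r ⇔ ¬q) + (q ⇔ r)) ⇔ ((r ⇒ r) ⇒ ((p ⇔ q) ⇒ (q ⇒ q))) = 6 ⇔ 8 = 6
q ⇔ p = 3 ⇔ 1 = 6
p ⇔ p = 1 ⇔ 1 = 8
(q ⇔ p) ⇒ (p ⇔ p) = 6 ⇒ 8 = 8
p + r = 1 + 7 = 7
(p + r) ⇔ p = 7 ⇔ 1 = 2
¬r = ¬7 = 1
((p + r) ⇔ p) + ¬r = 2 + 1 = 2
((q ⇔ p) ⇒ (p ⇔ p)) ⇔ (((p + r) ⇔ p) + ¬r) = 8 ⇔ 2 = 2
(((r ⇔ ¬q) + (q ⇔ r)) ⇔ ((r ⇒ r) ⇒ ((p ⇔ q) ⇒ (q ⇒ q)))) ⇔ (((q ⇔ p) ⇒ (p ⇔ p)) ⇔ (((p + r) ⇔ p) + ¬r)) = 6 ⇔ 2 = 4
(((((r ⇒ r) ⇒ r) ⇒ (r + p)) ⇒ ¬¬(r ⇒ p)) ⇒ ((((r ⇒ q) ⇒ q) + (q ⇔ (r ⇒ r))) ⇔ ((p + r) ⇒ r))) ⇒ ((((r ⇔ ¬q) + (q ⇔ r)) ⇔ ((r ⇒ r) ⇒ ((p ⇔ q) ⇒ (q ⇒ q)))) ⇔ (((q ⇔ p) ⇒ (p ⇔ p)) ⇔ (((p + r) ⇔ p) + ¬r))) = 8 ⇒ 4 = 4

4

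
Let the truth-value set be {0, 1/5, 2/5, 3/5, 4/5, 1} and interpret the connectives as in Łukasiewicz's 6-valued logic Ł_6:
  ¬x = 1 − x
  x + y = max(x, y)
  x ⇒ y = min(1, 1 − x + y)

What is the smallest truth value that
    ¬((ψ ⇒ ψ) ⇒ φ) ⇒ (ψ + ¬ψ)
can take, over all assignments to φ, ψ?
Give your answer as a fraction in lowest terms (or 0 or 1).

Take φ = 0, ψ = 2/5:
ψ ⇒ ψ = 2/5 ⇒ 2/5 = 1
(ψ ⇒ ψ) ⇒ φ = 1 ⇒ 0 = 0
¬((ψ ⇒ ψ) ⇒ φ) = ¬0 = 1
¬ψ = ¬2/5 = 3/5
ψ + ¬ψ = 2/5 + 3/5 = 3/5
¬((ψ ⇒ ψ) ⇒ φ) ⇒ (ψ + ¬ψ) = 1 ⇒ 3/5 = 3/5
No assignment yields a value below 3/5, so this is the minimum.

3/5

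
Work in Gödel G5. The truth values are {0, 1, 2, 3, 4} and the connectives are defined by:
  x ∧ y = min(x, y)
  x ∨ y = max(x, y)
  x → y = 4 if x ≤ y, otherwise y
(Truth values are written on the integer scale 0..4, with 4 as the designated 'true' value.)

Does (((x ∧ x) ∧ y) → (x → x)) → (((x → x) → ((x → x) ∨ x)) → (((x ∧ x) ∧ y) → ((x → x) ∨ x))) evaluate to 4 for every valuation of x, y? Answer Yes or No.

Yes

At x = 2, y = 1, for instance:
x ∧ x = 2 ∧ 2 = 2
(x ∧ x) ∧ y = 2 ∧ 1 = 1
x → x = 2 → 2 = 4
((x ∧ x) ∧ y) → (x → x) = 1 → 4 = 4
x → x = 2 → 2 = 4
(x → x) ∨ x = 4 ∨ 2 = 4
(x → x) → ((x → x) ∨ x) = 4 → 4 = 4
((x ∧ x) ∧ y) → ((x → x) ∨ x) = 1 → 4 = 4
((x → x) → ((x → x) ∨ x)) → (((x ∧ x) ∧ y) → ((x → x) ∨ x)) = 4 → 4 = 4
(((x ∧ x) ∧ y) → (x → x)) → (((x → x) → ((x → x) ∨ x)) → (((x ∧ x) ∧ y) → ((x → x) ∨ x))) = 4 → 4 = 4
and checking the remaining 24 assignments likewise gives ≥ 4 in every case.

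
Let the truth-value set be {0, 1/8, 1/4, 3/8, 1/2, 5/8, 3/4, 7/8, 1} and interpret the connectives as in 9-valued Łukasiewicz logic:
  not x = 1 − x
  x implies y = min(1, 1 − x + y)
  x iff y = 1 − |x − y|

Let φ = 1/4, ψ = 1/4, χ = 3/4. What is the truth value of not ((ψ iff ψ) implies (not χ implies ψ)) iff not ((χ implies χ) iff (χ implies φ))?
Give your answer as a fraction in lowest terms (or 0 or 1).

1/2

ψ iff ψ = 1/4 iff 1/4 = 1
not χ = not 3/4 = 1/4
not χ implies ψ = 1/4 implies 1/4 = 1
(ψ iff ψ) implies (not χ implies ψ) = 1 implies 1 = 1
not ((ψ iff ψ) implies (not χ implies ψ)) = not 1 = 0
χ implies χ = 3/4 implies 3/4 = 1
χ implies φ = 3/4 implies 1/4 = 1/2
(χ implies χ) iff (χ implies φ) = 1 iff 1/2 = 1/2
not ((χ implies χ) iff (χ implies φ)) = not 1/2 = 1/2
not ((ψ iff ψ) implies (not χ implies ψ)) iff not ((χ implies χ) iff (χ implies φ)) = 0 iff 1/2 = 1/2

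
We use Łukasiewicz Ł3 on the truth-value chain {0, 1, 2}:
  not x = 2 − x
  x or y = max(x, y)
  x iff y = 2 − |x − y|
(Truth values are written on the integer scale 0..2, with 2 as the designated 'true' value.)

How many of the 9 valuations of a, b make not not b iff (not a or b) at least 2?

6

a = 0, b = 0 ↦ 0  <
a = 0, b = 1 ↦ 1  <
a = 0, b = 2 ↦ 2  ≥
a = 1, b = 0 ↦ 1  <
a = 1, b = 1 ↦ 2  ≥
a = 1, b = 2 ↦ 2  ≥
a = 2, b = 0 ↦ 2  ≥
a = 2, b = 1 ↦ 2  ≥
a = 2, b = 2 ↦ 2  ≥
So 6 of the 9 assignments meet the threshold.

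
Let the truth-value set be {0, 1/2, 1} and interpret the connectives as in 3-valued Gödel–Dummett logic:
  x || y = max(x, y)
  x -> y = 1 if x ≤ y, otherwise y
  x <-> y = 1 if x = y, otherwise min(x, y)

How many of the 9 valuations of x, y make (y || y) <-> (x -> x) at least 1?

3

x = 0, y = 0 ↦ 0  <
x = 0, y = 1/2 ↦ 1/2  <
x = 0, y = 1 ↦ 1  ≥
x = 1/2, y = 0 ↦ 0  <
x = 1/2, y = 1/2 ↦ 1/2  <
x = 1/2, y = 1 ↦ 1  ≥
x = 1, y = 0 ↦ 0  <
x = 1, y = 1/2 ↦ 1/2  <
x = 1, y = 1 ↦ 1  ≥
So 3 of the 9 assignments meet the threshold.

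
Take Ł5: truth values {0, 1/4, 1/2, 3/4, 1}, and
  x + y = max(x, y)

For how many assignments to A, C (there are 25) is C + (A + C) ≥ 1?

9

value 1: 9 assignments (counts)
value 3/4: 7 assignments
value 1/2: 5 assignments
value 1/4: 3 assignments
value 0: 1 assignment
So 9 of the 25 assignments meet the threshold.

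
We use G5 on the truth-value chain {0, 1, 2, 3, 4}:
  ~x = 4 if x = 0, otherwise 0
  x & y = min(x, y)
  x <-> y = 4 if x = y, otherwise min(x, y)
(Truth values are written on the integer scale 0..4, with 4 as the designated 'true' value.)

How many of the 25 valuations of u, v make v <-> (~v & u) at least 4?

1

value 4: 1 assignment (counts)
value 0: 24 assignments
So 1 of the 25 assignments meets the threshold.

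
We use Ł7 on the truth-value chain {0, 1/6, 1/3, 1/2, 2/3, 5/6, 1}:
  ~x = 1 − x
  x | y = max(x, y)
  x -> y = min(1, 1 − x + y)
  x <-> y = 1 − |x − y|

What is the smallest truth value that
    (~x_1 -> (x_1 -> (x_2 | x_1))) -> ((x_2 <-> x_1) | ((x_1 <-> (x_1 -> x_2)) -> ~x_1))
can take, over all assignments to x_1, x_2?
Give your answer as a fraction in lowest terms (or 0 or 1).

1/2

Take x_1 = 1/2, x_2 = 0:
~x_1 = ~1/2 = 1/2
x_2 | x_1 = 0 | 1/2 = 1/2
x_1 -> (x_2 | x_1) = 1/2 -> 1/2 = 1
~x_1 -> (x_1 -> (x_2 | x_1)) = 1/2 -> 1 = 1
x_2 <-> x_1 = 0 <-> 1/2 = 1/2
x_1 -> x_2 = 1/2 -> 0 = 1/2
x_1 <-> (x_1 -> x_2) = 1/2 <-> 1/2 = 1
~x_1 = ~1/2 = 1/2
(x_1 <-> (x_1 -> x_2)) -> ~x_1 = 1 -> 1/2 = 1/2
(x_2 <-> x_1) | ((x_1 <-> (x_1 -> x_2)) -> ~x_1) = 1/2 | 1/2 = 1/2
(~x_1 -> (x_1 -> (x_2 | x_1))) -> ((x_2 <-> x_1) | ((x_1 <-> (x_1 -> x_2)) -> ~x_1)) = 1 -> 1/2 = 1/2
No assignment yields a value below 1/2, so this is the minimum.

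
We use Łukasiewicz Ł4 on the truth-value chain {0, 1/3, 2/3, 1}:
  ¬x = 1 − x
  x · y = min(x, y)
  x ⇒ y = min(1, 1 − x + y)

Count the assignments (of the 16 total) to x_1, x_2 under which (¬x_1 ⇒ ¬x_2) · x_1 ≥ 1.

4

x_1 = 0, x_2 = 0 ↦ 0  <
x_1 = 0, x_2 = 1/3 ↦ 0  <
x_1 = 0, x_2 = 2/3 ↦ 0  <
x_1 = 0, x_2 = 1 ↦ 0  <
x_1 = 1/3, x_2 = 0 ↦ 1/3  <
x_1 = 1/3, x_2 = 1/3 ↦ 1/3  <
x_1 = 1/3, x_2 = 2/3 ↦ 1/3  <
x_1 = 1/3, x_2 = 1 ↦ 1/3  <
x_1 = 2/3, x_2 = 0 ↦ 2/3  <
x_1 = 2/3, x_2 = 1/3 ↦ 2/3  <
x_1 = 2/3, x_2 = 2/3 ↦ 2/3  <
x_1 = 2/3, x_2 = 1 ↦ 2/3  <
x_1 = 1, x_2 = 0 ↦ 1  ≥
x_1 = 1, x_2 = 1/3 ↦ 1  ≥
x_1 = 1, x_2 = 2/3 ↦ 1  ≥
x_1 = 1, x_2 = 1 ↦ 1  ≥
So 4 of the 16 assignments meet the threshold.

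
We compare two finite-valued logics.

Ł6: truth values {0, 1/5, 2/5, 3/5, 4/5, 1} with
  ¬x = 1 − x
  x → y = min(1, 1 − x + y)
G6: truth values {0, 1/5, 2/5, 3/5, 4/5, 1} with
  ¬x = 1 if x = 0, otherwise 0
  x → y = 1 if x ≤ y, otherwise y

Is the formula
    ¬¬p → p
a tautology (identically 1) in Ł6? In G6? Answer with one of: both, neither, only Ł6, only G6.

In Ł6: every assignment gives 1 — tautology.
In G6: at p = 1/5 the value is 1/5 — not a tautology.

only Ł6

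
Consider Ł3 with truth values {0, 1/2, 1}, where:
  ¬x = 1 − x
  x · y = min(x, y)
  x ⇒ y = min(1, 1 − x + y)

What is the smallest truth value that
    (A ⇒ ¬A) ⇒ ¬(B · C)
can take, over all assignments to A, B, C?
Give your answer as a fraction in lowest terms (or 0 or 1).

Take A = 0, B = 1, C = 1:
¬A = ¬0 = 1
A ⇒ ¬A = 0 ⇒ 1 = 1
B · C = 1 · 1 = 1
¬(B · C) = ¬1 = 0
(A ⇒ ¬A) ⇒ ¬(B · C) = 1 ⇒ 0 = 0
No assignment yields a value below 0, so this is the minimum.

0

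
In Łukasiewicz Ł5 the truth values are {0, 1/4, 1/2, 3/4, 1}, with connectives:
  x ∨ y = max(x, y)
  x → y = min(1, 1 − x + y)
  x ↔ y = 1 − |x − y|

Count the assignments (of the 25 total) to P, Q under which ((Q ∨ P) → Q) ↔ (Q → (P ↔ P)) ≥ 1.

value 1: 15 assignments (counts)
value 3/4: 4 assignments
value 1/2: 3 assignments
value 1/4: 2 assignments
value 0: 1 assignment
So 15 of the 25 assignments meet the threshold.

15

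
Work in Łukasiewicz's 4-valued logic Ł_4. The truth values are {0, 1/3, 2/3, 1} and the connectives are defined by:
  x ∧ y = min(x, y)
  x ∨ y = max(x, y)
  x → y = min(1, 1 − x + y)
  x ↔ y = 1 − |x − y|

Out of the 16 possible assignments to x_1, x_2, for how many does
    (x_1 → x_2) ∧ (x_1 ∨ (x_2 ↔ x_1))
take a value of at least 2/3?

x_1 = 0, x_2 = 0 ↦ 1  ≥
x_1 = 0, x_2 = 1/3 ↦ 2/3  ≥
x_1 = 0, x_2 = 2/3 ↦ 1/3  <
x_1 = 0, x_2 = 1 ↦ 0  <
x_1 = 1/3, x_2 = 0 ↦ 2/3  ≥
x_1 = 1/3, x_2 = 1/3 ↦ 1  ≥
x_1 = 1/3, x_2 = 2/3 ↦ 2/3  ≥
x_1 = 1/3, x_2 = 1 ↦ 1/3  <
x_1 = 2/3, x_2 = 0 ↦ 1/3  <
x_1 = 2/3, x_2 = 1/3 ↦ 2/3  ≥
x_1 = 2/3, x_2 = 2/3 ↦ 1  ≥
x_1 = 2/3, x_2 = 1 ↦ 2/3  ≥
x_1 = 1, x_2 = 0 ↦ 0  <
x_1 = 1, x_2 = 1/3 ↦ 1/3  <
x_1 = 1, x_2 = 2/3 ↦ 2/3  ≥
x_1 = 1, x_2 = 1 ↦ 1  ≥
So 10 of the 16 assignments meet the threshold.

10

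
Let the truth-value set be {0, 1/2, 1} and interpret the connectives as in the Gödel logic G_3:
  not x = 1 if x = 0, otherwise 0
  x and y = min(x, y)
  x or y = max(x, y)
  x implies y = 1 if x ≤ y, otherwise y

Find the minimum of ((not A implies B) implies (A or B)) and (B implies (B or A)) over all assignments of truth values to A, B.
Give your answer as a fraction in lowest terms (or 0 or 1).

Take A = 1/2, B = 0:
not A = not 1/2 = 0
not A implies B = 0 implies 0 = 1
A or B = 1/2 or 0 = 1/2
(not A implies B) implies (A or B) = 1 implies 1/2 = 1/2
B or A = 0 or 1/2 = 1/2
B implies (B or A) = 0 implies 1/2 = 1
((not A implies B) implies (A or B)) and (B implies (B or A)) = 1/2 and 1 = 1/2
No assignment yields a value below 1/2, so this is the minimum.

1/2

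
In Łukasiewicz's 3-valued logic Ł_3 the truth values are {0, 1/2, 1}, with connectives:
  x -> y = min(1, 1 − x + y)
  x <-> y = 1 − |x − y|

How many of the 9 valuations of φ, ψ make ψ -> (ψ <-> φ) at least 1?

7

φ = 0, ψ = 0 ↦ 1  ≥
φ = 0, ψ = 1/2 ↦ 1  ≥
φ = 0, ψ = 1 ↦ 0  <
φ = 1/2, ψ = 0 ↦ 1  ≥
φ = 1/2, ψ = 1/2 ↦ 1  ≥
φ = 1/2, ψ = 1 ↦ 1/2  <
φ = 1, ψ = 0 ↦ 1  ≥
φ = 1, ψ = 1/2 ↦ 1  ≥
φ = 1, ψ = 1 ↦ 1  ≥
So 7 of the 9 assignments meet the threshold.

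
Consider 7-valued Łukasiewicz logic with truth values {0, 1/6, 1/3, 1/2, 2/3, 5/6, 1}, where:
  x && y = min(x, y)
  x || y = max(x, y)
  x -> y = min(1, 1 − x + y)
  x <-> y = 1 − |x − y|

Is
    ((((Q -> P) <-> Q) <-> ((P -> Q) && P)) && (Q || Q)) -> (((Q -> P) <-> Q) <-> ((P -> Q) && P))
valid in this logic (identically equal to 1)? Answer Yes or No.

At P = 1/2, Q = 0, for instance:
Q -> P = 0 -> 1/2 = 1
(Q -> P) <-> Q = 1 <-> 0 = 0
P -> Q = 1/2 -> 0 = 1/2
(P -> Q) && P = 1/2 && 1/2 = 1/2
((Q -> P) <-> Q) <-> ((P -> Q) && P) = 0 <-> 1/2 = 1/2
Q || Q = 0 || 0 = 0
(((Q -> P) <-> Q) <-> ((P -> Q) && P)) && (Q || Q) = 1/2 && 0 = 0
((((Q -> P) <-> Q) <-> ((P -> Q) && P)) && (Q || Q)) -> (((Q -> P) <-> Q) <-> ((P -> Q) && P)) = 0 -> 1/2 = 1
and checking the remaining 48 assignments likewise gives ≥ 1 in every case.

Yes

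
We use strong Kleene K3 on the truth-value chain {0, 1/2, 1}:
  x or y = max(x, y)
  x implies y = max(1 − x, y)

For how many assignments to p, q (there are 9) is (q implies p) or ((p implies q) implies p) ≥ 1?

p = 0, q = 0 ↦ 1  ≥
p = 0, q = 1/2 ↦ 1/2  <
p = 0, q = 1 ↦ 0  <
p = 1/2, q = 0 ↦ 1  ≥
p = 1/2, q = 1/2 ↦ 1/2  <
p = 1/2, q = 1 ↦ 1/2  <
p = 1, q = 0 ↦ 1  ≥
p = 1, q = 1/2 ↦ 1  ≥
p = 1, q = 1 ↦ 1  ≥
So 5 of the 9 assignments meet the threshold.

5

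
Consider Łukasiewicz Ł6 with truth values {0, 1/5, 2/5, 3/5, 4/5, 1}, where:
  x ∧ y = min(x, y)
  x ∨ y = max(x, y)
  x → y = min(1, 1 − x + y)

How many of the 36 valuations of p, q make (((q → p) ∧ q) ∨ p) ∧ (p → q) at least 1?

value 1: 1 assignment (counts)
value 4/5: 5 assignments
value 3/5: 9 assignments
value 2/5: 11 assignments
value 1/5: 7 assignments
value 0: 3 assignments
So 1 of the 36 assignments meets the threshold.

1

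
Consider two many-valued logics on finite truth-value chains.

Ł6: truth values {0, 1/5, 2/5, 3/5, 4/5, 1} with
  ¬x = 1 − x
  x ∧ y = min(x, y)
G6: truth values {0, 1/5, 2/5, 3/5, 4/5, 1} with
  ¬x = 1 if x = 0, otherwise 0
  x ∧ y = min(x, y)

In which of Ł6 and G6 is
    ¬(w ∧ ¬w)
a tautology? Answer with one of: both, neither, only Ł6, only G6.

In Ł6: at w = 1/5 the value is 4/5 — not a tautology.
In G6: every assignment gives 1 — tautology.

only G6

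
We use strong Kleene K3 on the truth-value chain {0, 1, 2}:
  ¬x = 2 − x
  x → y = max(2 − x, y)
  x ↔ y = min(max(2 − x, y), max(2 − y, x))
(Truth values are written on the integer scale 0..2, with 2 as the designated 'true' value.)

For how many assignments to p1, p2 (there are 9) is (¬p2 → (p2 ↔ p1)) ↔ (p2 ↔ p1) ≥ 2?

3

p1 = 0, p2 = 0 ↦ 2  ≥
p1 = 0, p2 = 1 ↦ 1  <
p1 = 0, p2 = 2 ↦ 0  <
p1 = 1, p2 = 0 ↦ 1  <
p1 = 1, p2 = 1 ↦ 1  <
p1 = 1, p2 = 2 ↦ 1  <
p1 = 2, p2 = 0 ↦ 2  ≥
p1 = 2, p2 = 1 ↦ 1  <
p1 = 2, p2 = 2 ↦ 2  ≥
So 3 of the 9 assignments meet the threshold.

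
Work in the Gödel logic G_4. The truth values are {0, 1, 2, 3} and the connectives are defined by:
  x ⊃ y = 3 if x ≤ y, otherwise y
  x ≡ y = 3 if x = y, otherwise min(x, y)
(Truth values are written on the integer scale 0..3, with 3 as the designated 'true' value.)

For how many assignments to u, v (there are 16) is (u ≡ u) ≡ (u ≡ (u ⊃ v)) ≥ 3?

1

u = 0, v = 0 ↦ 0  <
u = 0, v = 1 ↦ 0  <
u = 0, v = 2 ↦ 0  <
u = 0, v = 3 ↦ 0  <
u = 1, v = 0 ↦ 0  <
u = 1, v = 1 ↦ 1  <
u = 1, v = 2 ↦ 1  <
u = 1, v = 3 ↦ 1  <
u = 2, v = 0 ↦ 0  <
u = 2, v = 1 ↦ 1  <
u = 2, v = 2 ↦ 2  <
u = 2, v = 3 ↦ 2  <
u = 3, v = 0 ↦ 0  <
u = 3, v = 1 ↦ 1  <
u = 3, v = 2 ↦ 2  <
u = 3, v = 3 ↦ 3  ≥
So 1 of the 16 assignments meets the threshold.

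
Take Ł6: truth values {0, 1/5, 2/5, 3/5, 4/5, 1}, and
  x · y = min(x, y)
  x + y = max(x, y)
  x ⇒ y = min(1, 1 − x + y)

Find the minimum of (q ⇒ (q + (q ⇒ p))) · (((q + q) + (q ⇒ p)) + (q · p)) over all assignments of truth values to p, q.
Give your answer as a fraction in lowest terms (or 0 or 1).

Take p = 0, q = 2/5:
q ⇒ p = 2/5 ⇒ 0 = 3/5
q + (q ⇒ p) = 2/5 + 3/5 = 3/5
q ⇒ (q + (q ⇒ p)) = 2/5 ⇒ 3/5 = 1
q + q = 2/5 + 2/5 = 2/5
q ⇒ p = 2/5 ⇒ 0 = 3/5
(q + q) + (q ⇒ p) = 2/5 + 3/5 = 3/5
q · p = 2/5 · 0 = 0
((q + q) + (q ⇒ p)) + (q · p) = 3/5 + 0 = 3/5
(q ⇒ (q + (q ⇒ p))) · (((q + q) + (q ⇒ p)) + (q · p)) = 1 · 3/5 = 3/5
No assignment yields a value below 3/5, so this is the minimum.

3/5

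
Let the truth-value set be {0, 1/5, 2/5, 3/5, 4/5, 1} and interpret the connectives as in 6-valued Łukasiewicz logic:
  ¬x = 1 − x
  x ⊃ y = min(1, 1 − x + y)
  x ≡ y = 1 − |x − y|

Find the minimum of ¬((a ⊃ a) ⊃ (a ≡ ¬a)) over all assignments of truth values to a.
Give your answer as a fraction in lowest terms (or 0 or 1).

1/5

Take a = 2/5:
a ⊃ a = 2/5 ⊃ 2/5 = 1
¬a = ¬2/5 = 3/5
a ≡ ¬a = 2/5 ≡ 3/5 = 4/5
(a ⊃ a) ⊃ (a ≡ ¬a) = 1 ⊃ 4/5 = 4/5
¬((a ⊃ a) ⊃ (a ≡ ¬a)) = ¬4/5 = 1/5
No assignment yields a value below 1/5, so this is the minimum.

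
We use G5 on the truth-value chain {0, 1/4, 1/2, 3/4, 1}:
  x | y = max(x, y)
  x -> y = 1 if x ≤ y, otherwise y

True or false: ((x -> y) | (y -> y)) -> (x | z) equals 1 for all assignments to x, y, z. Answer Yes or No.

No

Counterexample: take x = 0, y = 0, z = 0.
x -> y = 0 -> 0 = 1
y -> y = 0 -> 0 = 1
(x -> y) | (y -> y) = 1 | 1 = 1
x | z = 0 | 0 = 0
((x -> y) | (y -> y)) -> (x | z) = 1 -> 0 = 0
This gives 0 ≠ 1.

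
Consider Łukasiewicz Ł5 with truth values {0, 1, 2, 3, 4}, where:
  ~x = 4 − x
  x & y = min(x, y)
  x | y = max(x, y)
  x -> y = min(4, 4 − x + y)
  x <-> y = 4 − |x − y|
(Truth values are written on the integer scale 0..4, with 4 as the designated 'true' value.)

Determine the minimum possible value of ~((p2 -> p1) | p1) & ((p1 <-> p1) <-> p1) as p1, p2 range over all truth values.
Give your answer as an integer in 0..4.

0

Take p1 = 0, p2 = 0:
p2 -> p1 = 0 -> 0 = 4
(p2 -> p1) | p1 = 4 | 0 = 4
~((p2 -> p1) | p1) = ~4 = 0
p1 <-> p1 = 0 <-> 0 = 4
(p1 <-> p1) <-> p1 = 4 <-> 0 = 0
~((p2 -> p1) | p1) & ((p1 <-> p1) <-> p1) = 0 & 0 = 0
No assignment yields a value below 0, so this is the minimum.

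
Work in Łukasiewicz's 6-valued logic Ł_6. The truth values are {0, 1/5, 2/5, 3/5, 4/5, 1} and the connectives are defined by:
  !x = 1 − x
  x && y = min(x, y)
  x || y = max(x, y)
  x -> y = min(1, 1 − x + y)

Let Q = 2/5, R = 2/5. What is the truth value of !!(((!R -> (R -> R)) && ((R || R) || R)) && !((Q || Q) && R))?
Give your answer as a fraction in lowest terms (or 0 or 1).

2/5

!R = !2/5 = 3/5
R -> R = 2/5 -> 2/5 = 1
!R -> (R -> R) = 3/5 -> 1 = 1
R || R = 2/5 || 2/5 = 2/5
(R || R) || R = 2/5 || 2/5 = 2/5
(!R -> (R -> R)) && ((R || R) || R) = 1 && 2/5 = 2/5
Q || Q = 2/5 || 2/5 = 2/5
(Q || Q) && R = 2/5 && 2/5 = 2/5
!((Q || Q) && R) = !2/5 = 3/5
((!R -> (R -> R)) && ((R || R) || R)) && !((Q || Q) && R) = 2/5 && 3/5 = 2/5
!(((!R -> (R -> R)) && ((R || R) || R)) && !((Q || Q) && R)) = !2/5 = 3/5
!!(((!R -> (R -> R)) && ((R || R) || R)) && !((Q || Q) && R)) = !3/5 = 2/5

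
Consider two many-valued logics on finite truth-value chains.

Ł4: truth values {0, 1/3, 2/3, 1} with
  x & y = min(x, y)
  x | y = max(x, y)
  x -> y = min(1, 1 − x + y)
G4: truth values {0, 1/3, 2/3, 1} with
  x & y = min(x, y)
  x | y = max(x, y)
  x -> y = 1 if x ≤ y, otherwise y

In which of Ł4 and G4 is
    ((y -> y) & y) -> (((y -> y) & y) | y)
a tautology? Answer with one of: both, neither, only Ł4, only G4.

both

In Ł4: every assignment gives 1 — tautology.
In G4: every assignment gives 1 — tautology.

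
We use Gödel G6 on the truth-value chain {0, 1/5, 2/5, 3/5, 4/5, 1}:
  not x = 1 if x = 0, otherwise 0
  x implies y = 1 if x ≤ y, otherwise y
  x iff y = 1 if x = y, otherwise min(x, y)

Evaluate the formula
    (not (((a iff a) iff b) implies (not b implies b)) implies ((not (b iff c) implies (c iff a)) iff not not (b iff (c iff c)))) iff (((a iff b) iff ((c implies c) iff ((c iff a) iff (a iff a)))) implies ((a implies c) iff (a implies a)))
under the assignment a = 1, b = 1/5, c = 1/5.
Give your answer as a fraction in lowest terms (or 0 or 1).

a iff a = 1 iff 1 = 1
(a iff a) iff b = 1 iff 1/5 = 1/5
not b = not 1/5 = 0
not b implies b = 0 implies 1/5 = 1
((a iff a) iff b) implies (not b implies b) = 1/5 implies 1 = 1
not (((a iff a) iff b) implies (not b implies b)) = not 1 = 0
b iff c = 1/5 iff 1/5 = 1
not (b iff c) = not 1 = 0
c iff a = 1/5 iff 1 = 1/5
not (b iff c) implies (c iff a) = 0 implies 1/5 = 1
c iff c = 1/5 iff 1/5 = 1
b iff (c iff c) = 1/5 iff 1 = 1/5
not (b iff (c iff c)) = not 1/5 = 0
not not (b iff (c iff c)) = not 0 = 1
(not (b iff c) implies (c iff a)) iff not not (b iff (c iff c)) = 1 iff 1 = 1
not (((a iff a) iff b) implies (not b implies b)) implies ((not (b iff c) implies (c iff a)) iff not not (b iff (c iff c))) = 0 implies 1 = 1
a iff b = 1 iff 1/5 = 1/5
c implies c = 1/5 implies 1/5 = 1
c iff a = 1/5 iff 1 = 1/5
a iff a = 1 iff 1 = 1
(c iff a) iff (a iff a) = 1/5 iff 1 = 1/5
(c implies c) iff ((c iff a) iff (a iff a)) = 1 iff 1/5 = 1/5
(a iff b) iff ((c implies c) iff ((c iff a) iff (a iff a))) = 1/5 iff 1/5 = 1
a implies c = 1 implies 1/5 = 1/5
a implies a = 1 implies 1 = 1
(a implies c) iff (a implies a) = 1/5 iff 1 = 1/5
((a iff b) iff ((c implies c) iff ((c iff a) iff (a iff a)))) implies ((a implies c) iff (a implies a)) = 1 implies 1/5 = 1/5
(not (((a iff a) iff b) implies (not b implies b)) implies ((not (b iff c) implies (c iff a)) iff not not (b iff (c iff c)))) iff (((a iff b) iff ((c implies c) iff ((c iff a) iff (a iff a)))) implies ((a implies c) iff (a implies a))) = 1 iff 1/5 = 1/5

1/5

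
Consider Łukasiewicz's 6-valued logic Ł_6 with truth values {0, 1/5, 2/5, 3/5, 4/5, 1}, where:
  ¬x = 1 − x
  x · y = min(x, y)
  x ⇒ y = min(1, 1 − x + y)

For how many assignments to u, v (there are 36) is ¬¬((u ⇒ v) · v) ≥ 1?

6

value 1: 6 assignments (counts)
value 4/5: 6 assignments
value 3/5: 6 assignments
value 2/5: 6 assignments
value 1/5: 6 assignments
value 0: 6 assignments
So 6 of the 36 assignments meet the threshold.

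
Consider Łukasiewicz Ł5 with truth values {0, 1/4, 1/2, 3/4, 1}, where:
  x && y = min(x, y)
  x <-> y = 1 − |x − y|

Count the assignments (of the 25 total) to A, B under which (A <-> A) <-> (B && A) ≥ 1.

1

value 1: 1 assignment (counts)
value 3/4: 3 assignments
value 1/2: 5 assignments
value 1/4: 7 assignments
value 0: 9 assignments
So 1 of the 25 assignments meets the threshold.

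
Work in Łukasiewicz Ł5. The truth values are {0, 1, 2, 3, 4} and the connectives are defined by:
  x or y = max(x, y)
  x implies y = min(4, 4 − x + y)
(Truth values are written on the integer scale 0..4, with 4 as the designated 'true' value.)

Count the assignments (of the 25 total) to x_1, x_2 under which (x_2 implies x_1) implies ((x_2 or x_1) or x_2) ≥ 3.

value 4: 13 assignments (counts)
value 3: 5 assignments (counts)
value 2: 4 assignments
value 1: 2 assignments
value 0: 1 assignment
So 18 of the 25 assignments meet the threshold.

18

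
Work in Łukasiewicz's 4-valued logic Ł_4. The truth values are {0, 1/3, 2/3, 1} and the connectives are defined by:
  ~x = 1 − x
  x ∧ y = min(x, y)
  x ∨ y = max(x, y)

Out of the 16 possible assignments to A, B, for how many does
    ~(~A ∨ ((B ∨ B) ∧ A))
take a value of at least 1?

1

A = 0, B = 0 ↦ 0  <
A = 0, B = 1/3 ↦ 0  <
A = 0, B = 2/3 ↦ 0  <
A = 0, B = 1 ↦ 0  <
A = 1/3, B = 0 ↦ 1/3  <
A = 1/3, B = 1/3 ↦ 1/3  <
A = 1/3, B = 2/3 ↦ 1/3  <
A = 1/3, B = 1 ↦ 1/3  <
A = 2/3, B = 0 ↦ 2/3  <
A = 2/3, B = 1/3 ↦ 2/3  <
A = 2/3, B = 2/3 ↦ 1/3  <
A = 2/3, B = 1 ↦ 1/3  <
A = 1, B = 0 ↦ 1  ≥
A = 1, B = 1/3 ↦ 2/3  <
A = 1, B = 2/3 ↦ 1/3  <
A = 1, B = 1 ↦ 0  <
So 1 of the 16 assignments meets the threshold.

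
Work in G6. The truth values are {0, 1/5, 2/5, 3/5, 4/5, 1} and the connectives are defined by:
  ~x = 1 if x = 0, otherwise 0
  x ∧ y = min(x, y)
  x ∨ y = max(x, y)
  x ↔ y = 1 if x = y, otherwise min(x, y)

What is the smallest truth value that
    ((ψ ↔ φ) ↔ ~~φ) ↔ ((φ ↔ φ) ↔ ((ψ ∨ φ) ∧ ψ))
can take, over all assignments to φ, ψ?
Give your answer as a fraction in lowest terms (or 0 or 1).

1/5

Take φ = 0, ψ = 1/5:
ψ ↔ φ = 1/5 ↔ 0 = 0
~φ = ~0 = 1
~~φ = ~1 = 0
(ψ ↔ φ) ↔ ~~φ = 0 ↔ 0 = 1
φ ↔ φ = 0 ↔ 0 = 1
ψ ∨ φ = 1/5 ∨ 0 = 1/5
(ψ ∨ φ) ∧ ψ = 1/5 ∧ 1/5 = 1/5
(φ ↔ φ) ↔ ((ψ ∨ φ) ∧ ψ) = 1 ↔ 1/5 = 1/5
((ψ ↔ φ) ↔ ~~φ) ↔ ((φ ↔ φ) ↔ ((ψ ∨ φ) ∧ ψ)) = 1 ↔ 1/5 = 1/5
No assignment yields a value below 1/5, so this is the minimum.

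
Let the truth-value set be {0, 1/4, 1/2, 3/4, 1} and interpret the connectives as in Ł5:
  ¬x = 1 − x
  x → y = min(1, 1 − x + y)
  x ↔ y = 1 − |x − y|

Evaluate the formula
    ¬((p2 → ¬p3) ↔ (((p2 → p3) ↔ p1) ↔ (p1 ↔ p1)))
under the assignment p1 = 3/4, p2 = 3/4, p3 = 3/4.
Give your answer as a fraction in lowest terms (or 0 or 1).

1/4

¬p3 = ¬3/4 = 1/4
p2 → ¬p3 = 3/4 → 1/4 = 1/2
p2 → p3 = 3/4 → 3/4 = 1
(p2 → p3) ↔ p1 = 1 ↔ 3/4 = 3/4
p1 ↔ p1 = 3/4 ↔ 3/4 = 1
((p2 → p3) ↔ p1) ↔ (p1 ↔ p1) = 3/4 ↔ 1 = 3/4
(p2 → ¬p3) ↔ (((p2 → p3) ↔ p1) ↔ (p1 ↔ p1)) = 1/2 ↔ 3/4 = 3/4
¬((p2 → ¬p3) ↔ (((p2 → p3) ↔ p1) ↔ (p1 ↔ p1))) = ¬3/4 = 1/4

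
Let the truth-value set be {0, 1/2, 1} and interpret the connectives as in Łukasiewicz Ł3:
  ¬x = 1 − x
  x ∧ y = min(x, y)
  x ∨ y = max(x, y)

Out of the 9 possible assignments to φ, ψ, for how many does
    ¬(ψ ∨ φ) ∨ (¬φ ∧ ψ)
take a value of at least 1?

2

φ = 0, ψ = 0 ↦ 1  ≥
φ = 0, ψ = 1/2 ↦ 1/2  <
φ = 0, ψ = 1 ↦ 1  ≥
φ = 1/2, ψ = 0 ↦ 1/2  <
φ = 1/2, ψ = 1/2 ↦ 1/2  <
φ = 1/2, ψ = 1 ↦ 1/2  <
φ = 1, ψ = 0 ↦ 0  <
φ = 1, ψ = 1/2 ↦ 0  <
φ = 1, ψ = 1 ↦ 0  <
So 2 of the 9 assignments meet the threshold.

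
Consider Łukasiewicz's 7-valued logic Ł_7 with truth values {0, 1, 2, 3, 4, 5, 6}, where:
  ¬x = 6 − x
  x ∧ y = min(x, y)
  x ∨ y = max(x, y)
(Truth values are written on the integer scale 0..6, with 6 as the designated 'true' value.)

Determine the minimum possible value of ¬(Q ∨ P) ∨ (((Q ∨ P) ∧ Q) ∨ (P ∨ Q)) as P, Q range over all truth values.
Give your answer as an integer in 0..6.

3

Take P = 0, Q = 3:
Q ∨ P = 3 ∨ 0 = 3
¬(Q ∨ P) = ¬3 = 3
Q ∨ P = 3 ∨ 0 = 3
(Q ∨ P) ∧ Q = 3 ∧ 3 = 3
P ∨ Q = 0 ∨ 3 = 3
((Q ∨ P) ∧ Q) ∨ (P ∨ Q) = 3 ∨ 3 = 3
¬(Q ∨ P) ∨ (((Q ∨ P) ∧ Q) ∨ (P ∨ Q)) = 3 ∨ 3 = 3
No assignment yields a value below 3, so this is the minimum.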